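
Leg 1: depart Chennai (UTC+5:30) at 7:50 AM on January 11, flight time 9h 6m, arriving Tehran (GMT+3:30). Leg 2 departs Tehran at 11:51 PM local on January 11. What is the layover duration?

Convert departure to UTC: 7:50 AM − 5:30 = 2:20 AM UTC on Jan 11.
Add 9 hours 6 minutes flight time → 11:26 AM UTC.
Tehran is UTC+3:30, so local arrival = 11:26 AM + 3:30 = 2:56 PM on Jan 11.
Layover = 11:51 PM − 2:56 PM = 8 hours 55 minutes.

8 hours 55 minutes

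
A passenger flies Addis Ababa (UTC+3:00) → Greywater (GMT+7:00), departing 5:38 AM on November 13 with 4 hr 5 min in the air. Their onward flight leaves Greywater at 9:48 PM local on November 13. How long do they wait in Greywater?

Convert departure to UTC: 5:38 AM − 3:00 = 2:38 AM UTC on Nov 13.
Add 4 hours 5 minutes flight time → 6:43 AM UTC.
Greywater is UTC+7:00, so local arrival = 6:43 AM + 7:00 = 1:43 PM on Nov 13.
Layover = 9:48 PM − 1:43 PM = 8 hours 5 minutes.

8 hours 5 minutes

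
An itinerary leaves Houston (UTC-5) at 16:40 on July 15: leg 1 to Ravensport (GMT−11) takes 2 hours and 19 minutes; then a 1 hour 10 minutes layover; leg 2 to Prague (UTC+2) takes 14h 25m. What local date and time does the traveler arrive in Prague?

17:34 on July 16

Convert departure to UTC: 16:40 + 5:00 = 21:40 UTC on Jul 15.
Add 2 hours and 19 minutes leg 1 → 23:59 UTC.
Add 1 hour and 10 minutes layover in Ravensport → 01:09 UTC (Jul 16).
Add 14 hours 25 minutes leg 2 → 15:34 UTC.
Prague is UTC+2:00, so local arrival = 15:34 + 2:00 = 17:34 on Jul 16.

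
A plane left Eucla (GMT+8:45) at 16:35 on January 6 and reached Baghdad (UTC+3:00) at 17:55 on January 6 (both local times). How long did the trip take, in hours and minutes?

7 hours 5 minutes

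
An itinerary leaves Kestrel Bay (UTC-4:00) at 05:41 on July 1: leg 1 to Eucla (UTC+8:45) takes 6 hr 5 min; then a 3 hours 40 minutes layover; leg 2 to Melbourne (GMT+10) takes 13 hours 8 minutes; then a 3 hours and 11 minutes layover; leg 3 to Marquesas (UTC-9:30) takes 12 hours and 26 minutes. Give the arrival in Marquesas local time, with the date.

14:41 on July 2

Convert departure to UTC: 05:41 + 4:00 = 09:41 UTC on Jul 1.
Add 6 hours 5 minutes leg 1 → 15:46 UTC.
Add 3 hours and 40 minutes layover in Eucla → 19:26 UTC.
Add 13 hours and 8 minutes leg 2 → 08:34 UTC (Jul 2).
Add 3 hours 11 minutes layover in Melbourne → 11:45 UTC.
Add 12 hours 26 minutes leg 3 → 00:11 UTC (Jul 3).
Marquesas is UTC−9:30, so local arrival = 00:11 − 9:30 = 14:41 on Jul 2.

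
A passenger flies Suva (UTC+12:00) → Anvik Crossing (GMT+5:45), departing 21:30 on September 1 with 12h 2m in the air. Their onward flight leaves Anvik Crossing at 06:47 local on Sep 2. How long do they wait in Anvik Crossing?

3 hours 30 minutes

Convert departure to UTC: 21:30 − 12:00 = 09:30 UTC on Sep 1.
Add 12 hours and 2 minutes flight time → 21:32 UTC.
Anvik Crossing is UTC+5:45, so local arrival = 21:32 + 5:45 = 03:17 on Sep 2.
Layover = 06:47 − 03:17 = 3 hours 30 minutes.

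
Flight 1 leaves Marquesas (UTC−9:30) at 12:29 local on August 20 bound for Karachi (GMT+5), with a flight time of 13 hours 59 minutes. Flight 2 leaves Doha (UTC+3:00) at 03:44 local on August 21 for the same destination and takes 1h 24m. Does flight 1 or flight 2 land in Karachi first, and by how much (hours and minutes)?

the second, by 9 hours 50 minutes

Flight 1 in UTC: 12:29 + 9:30 = 21:59 on Aug 20.
+13 hours and 59 minutes → arrive 11:58 UTC on Aug 21.
Flight 2 in UTC: 03:44 − 3:00 = 00:44 on Aug 21.
+1 hour 24 minutes → arrive 02:08 UTC on Aug 21.
Flight 2 lands earlier by 9 hours 50 minutes.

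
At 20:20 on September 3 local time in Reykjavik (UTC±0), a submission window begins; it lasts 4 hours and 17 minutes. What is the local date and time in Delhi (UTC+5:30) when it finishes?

Delhi is 5:30 ahead of Reykjavik.
After 4 hours 17 minutes it is 00:37 (Sep 4) in Reykjavik.
Shift by the zone difference: 00:37 + 5:30 = 06:07 on Sep 4 in Delhi.

06:07 on Sep 4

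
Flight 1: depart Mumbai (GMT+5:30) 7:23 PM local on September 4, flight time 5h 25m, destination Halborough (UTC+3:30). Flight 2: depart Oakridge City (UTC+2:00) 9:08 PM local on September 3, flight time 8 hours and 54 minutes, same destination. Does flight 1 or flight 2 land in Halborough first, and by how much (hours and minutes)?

Flight 1 in UTC: 7:23 PM − 5:30 = 1:53 PM on Sep 4.
+5 hours and 25 minutes → arrive 7:18 PM UTC on Sep 4.
Flight 2 in UTC: 9:08 PM − 2:00 = 7:08 PM on Sep 3.
+8 hours and 54 minutes → arrive 4:02 AM UTC on Sep 4.
Flight 2 lands earlier by 15 hours 16 minutes.

the second, by 15 hours 16 minutes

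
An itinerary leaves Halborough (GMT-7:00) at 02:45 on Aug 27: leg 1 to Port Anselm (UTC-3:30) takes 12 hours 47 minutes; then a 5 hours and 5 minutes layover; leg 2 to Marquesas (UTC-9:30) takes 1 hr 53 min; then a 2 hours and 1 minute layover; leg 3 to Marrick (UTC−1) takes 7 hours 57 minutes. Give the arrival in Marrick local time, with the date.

Convert departure to UTC: 02:45 + 7:00 = 09:45 UTC on Aug 27.
Add 12 hours and 47 minutes leg 1 → 22:32 UTC.
Add 5 hours and 5 minutes layover in Port Anselm → 03:37 UTC (Aug 28).
Add 1 hour and 53 minutes leg 2 → 05:30 UTC.
Add 2 hours 1 minute layover in Marquesas → 07:31 UTC.
Add 7 hours 57 minutes leg 3 → 15:28 UTC.
Marrick is UTC−1:00, so local arrival = 15:28 − 1:00 = 14:28 on Aug 28.

14:28 on Aug 28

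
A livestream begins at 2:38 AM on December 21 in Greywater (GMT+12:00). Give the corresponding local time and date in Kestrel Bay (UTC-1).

Kestrel Bay is 13:00 behind Greywater.
Shift by the zone difference: 2:38 AM − 13:00 = 1:38 PM on Dec 20 in Kestrel Bay.

1:38 PM on December 20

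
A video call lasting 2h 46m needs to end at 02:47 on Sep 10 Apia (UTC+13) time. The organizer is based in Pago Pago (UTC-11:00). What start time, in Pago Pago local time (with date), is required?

Target end time in UTC: 02:47 − 13:00 = 13:47 on Sep 9.
Subtract 2 hours and 46 minutes → start 11:01 UTC on Sep 9.
Pago Pago is UTC−11:00: 11:01 − 11:00 = 00:01 on Sep 9.

00:01 on September 9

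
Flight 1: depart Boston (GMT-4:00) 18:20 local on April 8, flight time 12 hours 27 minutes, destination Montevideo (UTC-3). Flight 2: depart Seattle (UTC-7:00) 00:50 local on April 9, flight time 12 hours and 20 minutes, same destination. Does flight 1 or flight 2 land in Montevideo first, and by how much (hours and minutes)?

the first, by 9 hours 23 minutes

Flight 1 in UTC: 18:20 + 4:00 = 22:20 on Apr 8.
+12 hours and 27 minutes → arrive 10:47 UTC on Apr 9.
Flight 2 in UTC: 00:50 + 7:00 = 07:50 on Apr 9.
+12 hours 20 minutes → arrive 20:10 UTC on Apr 9.
Flight 1 lands earlier by 9 hours 23 minutes.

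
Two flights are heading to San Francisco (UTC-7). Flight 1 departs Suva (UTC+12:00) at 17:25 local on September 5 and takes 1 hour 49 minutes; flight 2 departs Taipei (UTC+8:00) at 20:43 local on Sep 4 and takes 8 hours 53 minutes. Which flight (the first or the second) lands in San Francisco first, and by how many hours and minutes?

the second, by 9 hours 38 minutes

Flight 1 in UTC: 17:25 − 12:00 = 05:25 on Sep 5.
+1 hour 49 minutes → arrive 07:14 UTC on Sep 5.
Flight 2 in UTC: 20:43 − 8:00 = 12:43 on Sep 4.
+8 hours 53 minutes → arrive 21:36 UTC on Sep 4.
Flight 2 lands earlier by 9 hours 38 minutes.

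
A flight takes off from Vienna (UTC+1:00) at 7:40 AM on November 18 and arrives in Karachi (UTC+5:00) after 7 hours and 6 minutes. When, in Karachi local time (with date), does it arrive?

Convert departure to UTC: 7:40 AM − 1:00 = 6:40 AM UTC on Nov 18.
Add 7 hours 6 minutes travel time → 1:46 PM UTC.
Karachi is UTC+5:00, so local arrival = 1:46 PM + 5:00 = 6:46 PM on Nov 18.

6:46 PM on Nov 18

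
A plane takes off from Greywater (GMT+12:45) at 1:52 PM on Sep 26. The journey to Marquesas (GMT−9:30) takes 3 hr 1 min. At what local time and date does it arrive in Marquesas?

Convert departure to UTC: 1:52 PM − 12:45 = 1:07 AM UTC on Sep 26.
Add 3 hours 1 minute travel time → 4:08 AM UTC.
Marquesas is UTC−9:30, so local arrival = 4:08 AM − 9:30 = 6:38 PM on Sep 25.

6:38 PM on Sep 25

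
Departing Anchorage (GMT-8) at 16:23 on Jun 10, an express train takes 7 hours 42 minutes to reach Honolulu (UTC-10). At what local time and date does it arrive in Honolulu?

22:05 on June 10

Convert departure to UTC: 16:23 + 8:00 = 00:23 UTC on Jun 11.
Add 7 hours and 42 minutes travel time → 08:05 UTC.
Honolulu is UTC−10:00, so local arrival = 08:05 − 10:00 = 22:05 on Jun 10.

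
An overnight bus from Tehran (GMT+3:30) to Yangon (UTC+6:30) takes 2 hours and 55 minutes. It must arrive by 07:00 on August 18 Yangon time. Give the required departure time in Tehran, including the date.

01:05 on Aug 18

Target arrival in UTC: 07:00 − 6:30 = 00:30 on Aug 18.
Subtract 2 hours and 55 minutes → departure 21:35 UTC on Aug 17.
Tehran is UTC+3:30: 21:35 + 3:30 = 01:05 on Aug 18.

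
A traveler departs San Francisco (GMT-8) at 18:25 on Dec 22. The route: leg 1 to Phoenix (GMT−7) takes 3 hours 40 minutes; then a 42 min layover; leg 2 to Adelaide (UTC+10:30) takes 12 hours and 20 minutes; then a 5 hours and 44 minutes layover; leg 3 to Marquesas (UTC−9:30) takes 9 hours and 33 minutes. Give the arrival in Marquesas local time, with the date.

Convert departure to UTC: 18:25 + 8:00 = 02:25 UTC on Dec 23.
Add 3 hours 40 minutes leg 1 → 06:05 UTC.
Add 42 minutes layover in Phoenix → 06:47 UTC.
Add 12 hours 20 minutes leg 2 → 19:07 UTC.
Add 5 hours and 44 minutes layover in Adelaide → 00:51 UTC (Dec 24).
Add 9 hours 33 minutes leg 3 → 10:24 UTC.
Marquesas is UTC−9:30, so local arrival = 10:24 − 9:30 = 00:54 on Dec 24.

00:54 on December 24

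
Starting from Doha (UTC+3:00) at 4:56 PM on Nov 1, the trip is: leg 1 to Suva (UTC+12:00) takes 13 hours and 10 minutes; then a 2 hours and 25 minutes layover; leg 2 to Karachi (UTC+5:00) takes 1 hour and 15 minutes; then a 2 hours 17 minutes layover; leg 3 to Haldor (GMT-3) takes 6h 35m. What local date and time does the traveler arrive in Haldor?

12:38 PM on November 2

Convert departure to UTC: 4:56 PM − 3:00 = 1:56 PM UTC on Nov 1.
Add 13 hours and 10 minutes leg 1 → 3:06 AM UTC (Nov 2).
Add 2 hours and 25 minutes layover in Suva → 5:31 AM UTC.
Add 1 hour 15 minutes leg 2 → 6:46 AM UTC.
Add 2 hours 17 minutes layover in Karachi → 9:03 AM UTC.
Add 6 hours and 35 minutes leg 3 → 3:38 PM UTC.
Haldor is UTC−3:00, so local arrival = 3:38 PM − 3:00 = 12:38 PM on Nov 2.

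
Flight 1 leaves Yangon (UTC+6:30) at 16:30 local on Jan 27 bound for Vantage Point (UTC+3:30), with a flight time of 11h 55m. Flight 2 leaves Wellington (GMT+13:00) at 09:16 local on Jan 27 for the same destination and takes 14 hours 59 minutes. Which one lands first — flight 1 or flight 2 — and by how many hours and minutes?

the second, by 10 hours 40 minutes

Flight 1 in UTC: 16:30 − 6:30 = 10:00 on Jan 27.
+11 hours 55 minutes → arrive 21:55 UTC on Jan 27.
Flight 2 in UTC: 09:16 − 13:00 = 20:16 on Jan 26.
+14 hours 59 minutes → arrive 11:15 UTC on Jan 27.
Flight 2 lands earlier by 10 hours 40 minutes.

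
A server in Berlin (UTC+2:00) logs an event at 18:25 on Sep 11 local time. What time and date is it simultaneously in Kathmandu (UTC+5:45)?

In UTC: 18:25 − 2:00 = 16:25 on Sep 11.
Kathmandu is UTC+5:45: 16:25 + 5:45 = 22:10 on Sep 11.

22:10 on Sep 11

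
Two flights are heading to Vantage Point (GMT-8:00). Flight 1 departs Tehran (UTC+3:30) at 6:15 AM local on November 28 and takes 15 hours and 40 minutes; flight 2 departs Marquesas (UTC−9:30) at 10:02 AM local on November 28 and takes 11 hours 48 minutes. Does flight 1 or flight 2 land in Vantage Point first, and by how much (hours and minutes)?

Flight 1 in UTC: 6:15 AM − 3:30 = 2:45 AM on Nov 28.
+15 hours 40 minutes → arrive 6:25 PM UTC on Nov 28.
Flight 2 in UTC: 10:02 AM + 9:30 = 7:32 PM on Nov 28.
+11 hours 48 minutes → arrive 7:20 AM UTC on Nov 29.
Flight 1 lands earlier by 12 hours 55 minutes.

the first, by 12 hours 55 minutes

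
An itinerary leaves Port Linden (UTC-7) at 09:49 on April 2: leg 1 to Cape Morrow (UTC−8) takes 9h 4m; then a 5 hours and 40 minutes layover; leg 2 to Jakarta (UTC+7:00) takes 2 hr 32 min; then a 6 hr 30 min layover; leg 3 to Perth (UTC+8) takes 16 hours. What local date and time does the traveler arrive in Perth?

16:35 on April 4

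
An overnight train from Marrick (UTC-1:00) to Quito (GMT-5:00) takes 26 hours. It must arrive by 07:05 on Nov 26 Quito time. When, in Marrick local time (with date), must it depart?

09:05 on November 25

Target arrival in UTC: 07:05 + 5:00 = 12:05 on Nov 26.
Subtract 26 hours → departure 10:05 UTC on Nov 25.
Marrick is UTC−1:00: 10:05 − 1:00 = 09:05 on Nov 25.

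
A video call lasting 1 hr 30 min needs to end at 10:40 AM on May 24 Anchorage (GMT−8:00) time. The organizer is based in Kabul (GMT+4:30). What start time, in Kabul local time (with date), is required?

9:40 PM on May 24

Target end time in UTC: 10:40 AM + 8:00 = 6:40 PM on May 24.
Subtract 1 hour and 30 minutes → start 5:10 PM UTC on May 24.
Kabul is UTC+4:30: 5:10 PM + 4:30 = 9:40 PM on May 24.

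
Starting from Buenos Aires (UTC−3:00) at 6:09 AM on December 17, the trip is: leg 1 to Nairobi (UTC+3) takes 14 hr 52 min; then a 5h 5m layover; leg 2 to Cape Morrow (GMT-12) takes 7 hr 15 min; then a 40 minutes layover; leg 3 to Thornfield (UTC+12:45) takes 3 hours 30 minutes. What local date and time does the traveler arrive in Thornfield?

Convert departure to UTC: 6:09 AM + 3:00 = 9:09 AM UTC on Dec 17.
Add 14 hours 52 minutes leg 1 → 12:01 AM UTC (Dec 18).
Add 5 hours and 5 minutes layover in Nairobi → 5:06 AM UTC.
Add 7 hours and 15 minutes leg 2 → 12:21 PM UTC.
Add 40 minutes layover in Cape Morrow → 1:01 PM UTC.
Add 3 hours and 30 minutes leg 3 → 4:31 PM UTC.
Thornfield is UTC+12:45, so local arrival = 4:31 PM + 12:45 = 5:16 AM on Dec 19.

5:16 AM on December 19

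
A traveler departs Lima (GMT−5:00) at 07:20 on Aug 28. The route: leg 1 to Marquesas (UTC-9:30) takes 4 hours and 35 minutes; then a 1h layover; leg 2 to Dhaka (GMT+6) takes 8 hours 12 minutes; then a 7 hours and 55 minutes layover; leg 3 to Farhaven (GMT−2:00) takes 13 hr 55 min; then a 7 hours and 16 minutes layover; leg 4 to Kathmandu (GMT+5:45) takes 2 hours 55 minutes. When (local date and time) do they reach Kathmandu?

Convert departure to UTC: 07:20 + 5:00 = 12:20 UTC on Aug 28.
Add 4 hours 35 minutes leg 1 → 16:55 UTC.
Add 1 hour layover in Marquesas → 17:55 UTC.
Add 8 hours 12 minutes leg 2 → 02:07 UTC (Aug 29).
Add 7 hours 55 minutes layover in Dhaka → 10:02 UTC.
Add 13 hours 55 minutes leg 3 → 23:57 UTC.
Add 7 hours 16 minutes layover in Farhaven → 07:13 UTC (Aug 30).
Add 2 hours and 55 minutes leg 4 → 10:08 UTC.
Kathmandu is UTC+5:45, so local arrival = 10:08 + 5:45 = 15:53 on Aug 30.

15:53 on August 30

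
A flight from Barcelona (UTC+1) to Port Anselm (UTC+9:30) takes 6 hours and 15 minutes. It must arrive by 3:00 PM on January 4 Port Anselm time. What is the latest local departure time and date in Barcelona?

12:15 AM on January 4

Target arrival in UTC: 3:00 PM − 9:30 = 5:30 AM on Jan 4.
Subtract 6 hours 15 minutes → departure 11:15 PM UTC on Jan 3.
Barcelona is UTC+1:00: 11:15 PM + 1:00 = 12:15 AM on Jan 4.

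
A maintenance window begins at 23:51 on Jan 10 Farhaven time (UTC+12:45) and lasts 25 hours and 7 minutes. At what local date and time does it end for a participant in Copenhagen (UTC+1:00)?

Convert start to UTC: 23:51 − 12:45 = 11:06 UTC on Jan 10.
Add 25 hours 7 minutes duration → 12:13 UTC (Jan 11).
Copenhagen is UTC+1:00, so local end time = 12:13 + 1:00 = 13:13 on Jan 11.

13:13 on Jan 11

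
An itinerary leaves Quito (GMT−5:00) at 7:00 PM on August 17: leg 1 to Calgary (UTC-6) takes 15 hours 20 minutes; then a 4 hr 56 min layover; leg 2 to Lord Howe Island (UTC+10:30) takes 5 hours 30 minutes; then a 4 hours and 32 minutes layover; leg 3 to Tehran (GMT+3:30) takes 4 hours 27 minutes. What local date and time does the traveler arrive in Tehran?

Convert departure to UTC: 7:00 PM + 5:00 = 12:00 AM UTC on Aug 18.
Add 15 hours and 20 minutes leg 1 → 3:20 PM UTC.
Add 4 hours 56 minutes layover in Calgary → 8:16 PM UTC.
Add 5 hours and 30 minutes leg 2 → 1:46 AM UTC (Aug 19).
Add 4 hours 32 minutes layover in Lord Howe Island → 6:18 AM UTC.
Add 4 hours and 27 minutes leg 3 → 10:45 AM UTC.
Tehran is UTC+3:30, so local arrival = 10:45 AM + 3:30 = 2:15 PM on Aug 19.

2:15 PM on Aug 19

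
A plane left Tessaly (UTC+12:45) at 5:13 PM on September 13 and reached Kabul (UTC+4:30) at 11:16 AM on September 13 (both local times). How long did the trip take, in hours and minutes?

2 hours 18 minutes

Departure in UTC: 5:13 PM − 12:45 = 4:28 AM on Sep 13.
Arrival in UTC: 11:16 AM − 4:30 = 6:46 AM on Sep 13.
Elapsed = 6:46 AM − 4:28 AM = 2 hours 18 minutes.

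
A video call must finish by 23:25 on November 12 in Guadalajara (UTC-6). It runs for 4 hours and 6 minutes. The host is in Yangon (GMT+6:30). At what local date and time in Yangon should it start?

Target end time in UTC: 23:25 + 6:00 = 05:25 on Nov 13.
Subtract 4 hours 6 minutes → start 01:19 UTC on Nov 13.
Yangon is UTC+6:30: 01:19 + 6:30 = 07:49 on Nov 13.

07:49 on November 13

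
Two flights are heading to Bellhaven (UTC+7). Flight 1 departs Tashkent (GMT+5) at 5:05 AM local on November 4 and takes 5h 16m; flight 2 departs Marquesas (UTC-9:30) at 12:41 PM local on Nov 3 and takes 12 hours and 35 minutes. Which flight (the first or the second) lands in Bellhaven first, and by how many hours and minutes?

Flight 1 in UTC: 5:05 AM − 5:00 = 12:05 AM on Nov 4.
+5 hours and 16 minutes → arrive 5:21 AM UTC on Nov 4.
Flight 2 in UTC: 12:41 PM + 9:30 = 10:11 PM on Nov 3.
+12 hours 35 minutes → arrive 10:46 AM UTC on Nov 4.
Flight 1 lands earlier by 5 hours 25 minutes.

the first, by 5 hours 25 minutes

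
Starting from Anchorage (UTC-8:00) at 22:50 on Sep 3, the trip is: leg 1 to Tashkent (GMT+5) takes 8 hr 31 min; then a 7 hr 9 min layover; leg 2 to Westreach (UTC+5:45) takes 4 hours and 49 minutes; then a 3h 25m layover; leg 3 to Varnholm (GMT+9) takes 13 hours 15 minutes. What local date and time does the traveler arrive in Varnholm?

04:59 on September 6

Convert departure to UTC: 22:50 + 8:00 = 06:50 UTC on Sep 4.
Add 8 hours 31 minutes leg 1 → 15:21 UTC.
Add 7 hours 9 minutes layover in Tashkent → 22:30 UTC.
Add 4 hours 49 minutes leg 2 → 03:19 UTC (Sep 5).
Add 3 hours and 25 minutes layover in Westreach → 06:44 UTC.
Add 13 hours 15 minutes leg 3 → 19:59 UTC.
Varnholm is UTC+9:00, so local arrival = 19:59 + 9:00 = 04:59 on Sep 6.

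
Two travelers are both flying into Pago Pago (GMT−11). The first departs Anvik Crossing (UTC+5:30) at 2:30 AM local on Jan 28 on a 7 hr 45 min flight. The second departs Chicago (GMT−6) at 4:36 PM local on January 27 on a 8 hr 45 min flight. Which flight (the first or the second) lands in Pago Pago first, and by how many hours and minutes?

Flight 1 in UTC: 2:30 AM − 5:30 = 9:00 PM on Jan 27.
+7 hours 45 minutes → arrive 4:45 AM UTC on Jan 28.
Flight 2 in UTC: 4:36 PM + 6:00 = 10:36 PM on Jan 27.
+8 hours 45 minutes → arrive 7:21 AM UTC on Jan 28.
Flight 1 lands earlier by 2 hours 36 minutes.

the first, by 2 hours 36 minutes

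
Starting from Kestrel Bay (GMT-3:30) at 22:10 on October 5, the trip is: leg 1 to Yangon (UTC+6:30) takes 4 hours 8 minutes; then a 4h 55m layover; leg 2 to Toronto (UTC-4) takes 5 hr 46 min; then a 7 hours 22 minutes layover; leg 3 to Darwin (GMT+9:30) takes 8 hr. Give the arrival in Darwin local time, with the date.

17:21 on October 7

Convert departure to UTC: 22:10 + 3:30 = 01:40 UTC on Oct 6.
Add 4 hours and 8 minutes leg 1 → 05:48 UTC.
Add 4 hours and 55 minutes layover in Yangon → 10:43 UTC.
Add 5 hours and 46 minutes leg 2 → 16:29 UTC.
Add 7 hours and 22 minutes layover in Toronto → 23:51 UTC.
Add 8 hours leg 3 → 07:51 UTC (Oct 7).
Darwin is UTC+9:30, so local arrival = 07:51 + 9:30 = 17:21 on Oct 7.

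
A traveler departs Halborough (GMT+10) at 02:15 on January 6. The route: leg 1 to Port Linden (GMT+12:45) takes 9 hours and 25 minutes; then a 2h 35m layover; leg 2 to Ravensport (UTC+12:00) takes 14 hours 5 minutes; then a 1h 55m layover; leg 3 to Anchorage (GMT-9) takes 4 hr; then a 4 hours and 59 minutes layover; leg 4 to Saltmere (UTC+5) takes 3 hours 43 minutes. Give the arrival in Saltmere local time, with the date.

Convert departure to UTC: 02:15 − 10:00 = 16:15 UTC on Jan 5.
Add 9 hours and 25 minutes leg 1 → 01:40 UTC (Jan 6).
Add 2 hours and 35 minutes layover in Port Linden → 04:15 UTC.
Add 14 hours 5 minutes leg 2 → 18:20 UTC.
Add 1 hour 55 minutes layover in Ravensport → 20:15 UTC.
Add 4 hours leg 3 → 00:15 UTC (Jan 7).
Add 4 hours 59 minutes layover in Anchorage → 05:14 UTC.
Add 3 hours and 43 minutes leg 4 → 08:57 UTC.
Saltmere is UTC+5:00, so local arrival = 08:57 + 5:00 = 13:57 on Jan 7.

13:57 on January 7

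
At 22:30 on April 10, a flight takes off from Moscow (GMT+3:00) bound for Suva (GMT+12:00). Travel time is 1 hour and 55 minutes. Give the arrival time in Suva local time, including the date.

09:25 on April 11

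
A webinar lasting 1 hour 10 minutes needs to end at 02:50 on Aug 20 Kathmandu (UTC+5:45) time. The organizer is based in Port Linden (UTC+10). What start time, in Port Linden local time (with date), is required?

05:55 on August 20

Target end time in UTC: 02:50 − 5:45 = 21:05 on Aug 19.
Subtract 1 hour 10 minutes → start 19:55 UTC on Aug 19.
Port Linden is UTC+10:00: 19:55 + 10:00 = 05:55 on Aug 20.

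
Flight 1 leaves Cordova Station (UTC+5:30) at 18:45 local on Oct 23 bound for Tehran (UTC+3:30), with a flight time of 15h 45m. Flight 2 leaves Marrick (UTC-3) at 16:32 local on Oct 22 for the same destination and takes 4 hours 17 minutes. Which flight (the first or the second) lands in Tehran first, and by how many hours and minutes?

the second, by 29 hours 11 minutes

Flight 1 in UTC: 18:45 − 5:30 = 13:15 on Oct 23.
+15 hours 45 minutes → arrive 05:00 UTC on Oct 24.
Flight 2 in UTC: 16:32 + 3:00 = 19:32 on Oct 22.
+4 hours and 17 minutes → arrive 23:49 UTC on Oct 22.
Flight 2 lands earlier by 29 hours 11 minutes.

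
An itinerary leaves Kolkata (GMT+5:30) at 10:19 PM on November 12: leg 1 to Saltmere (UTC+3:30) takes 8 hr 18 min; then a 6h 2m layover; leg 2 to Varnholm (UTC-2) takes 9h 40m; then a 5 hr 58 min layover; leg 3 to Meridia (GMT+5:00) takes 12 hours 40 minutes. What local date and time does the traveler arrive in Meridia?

4:27 PM on November 14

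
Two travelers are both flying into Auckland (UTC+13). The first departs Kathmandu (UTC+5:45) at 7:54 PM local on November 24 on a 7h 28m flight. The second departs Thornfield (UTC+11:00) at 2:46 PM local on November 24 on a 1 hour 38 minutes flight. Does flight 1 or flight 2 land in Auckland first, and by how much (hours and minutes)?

Flight 1 in UTC: 7:54 PM − 5:45 = 2:09 PM on Nov 24.
+7 hours 28 minutes → arrive 9:37 PM UTC on Nov 24.
Flight 2 in UTC: 2:46 PM − 11:00 = 3:46 AM on Nov 24.
+1 hour and 38 minutes → arrive 5:24 AM UTC on Nov 24.
Flight 2 lands earlier by 16 hours 13 minutes.

the second, by 16 hours 13 minutes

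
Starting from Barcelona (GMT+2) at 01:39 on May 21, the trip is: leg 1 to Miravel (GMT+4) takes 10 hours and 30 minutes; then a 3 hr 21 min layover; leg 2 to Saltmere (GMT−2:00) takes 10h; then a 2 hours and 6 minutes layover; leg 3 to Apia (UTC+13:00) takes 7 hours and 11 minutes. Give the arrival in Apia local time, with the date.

21:47 on May 22

Convert departure to UTC: 01:39 − 2:00 = 23:39 UTC on May 20.
Add 10 hours and 30 minutes leg 1 → 10:09 UTC (May 21).
Add 3 hours 21 minutes layover in Miravel → 13:30 UTC.
Add 10 hours leg 2 → 23:30 UTC.
Add 2 hours and 6 minutes layover in Saltmere → 01:36 UTC (May 22).
Add 7 hours and 11 minutes leg 3 → 08:47 UTC.
Apia is UTC+13:00, so local arrival = 08:47 + 13:00 = 21:47 on May 22.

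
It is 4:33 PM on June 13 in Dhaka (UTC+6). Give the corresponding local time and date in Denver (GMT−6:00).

In UTC: 4:33 PM − 6:00 = 10:33 AM on Jun 13.
Denver is UTC−6:00: 10:33 AM − 6:00 = 4:33 AM on Jun 13.

4:33 AM on Jun 13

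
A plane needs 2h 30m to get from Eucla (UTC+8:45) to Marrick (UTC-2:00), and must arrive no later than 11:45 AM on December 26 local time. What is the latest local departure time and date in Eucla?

8:00 PM on December 26

Target arrival in UTC: 11:45 AM + 2:00 = 1:45 PM on Dec 26.
Subtract 2 hours 30 minutes → departure 11:15 AM UTC on Dec 26.
Eucla is UTC+8:45: 11:15 AM + 8:45 = 8:00 PM on Dec 26.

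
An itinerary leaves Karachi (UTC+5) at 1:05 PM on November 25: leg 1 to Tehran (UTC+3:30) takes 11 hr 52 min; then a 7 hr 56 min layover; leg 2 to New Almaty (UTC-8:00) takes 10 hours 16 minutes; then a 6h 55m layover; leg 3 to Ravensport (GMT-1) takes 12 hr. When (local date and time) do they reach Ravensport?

Convert departure to UTC: 1:05 PM − 5:00 = 8:05 AM UTC on Nov 25.
Add 11 hours 52 minutes leg 1 → 7:57 PM UTC.
Add 7 hours 56 minutes layover in Tehran → 3:53 AM UTC (Nov 26).
Add 10 hours and 16 minutes leg 2 → 2:09 PM UTC.
Add 6 hours 55 minutes layover in New Almaty → 9:04 PM UTC.
Add 12 hours leg 3 → 9:04 AM UTC (Nov 27).
Ravensport is UTC−1:00, so local arrival = 9:04 AM − 1:00 = 8:04 AM on Nov 27.

8:04 AM on November 27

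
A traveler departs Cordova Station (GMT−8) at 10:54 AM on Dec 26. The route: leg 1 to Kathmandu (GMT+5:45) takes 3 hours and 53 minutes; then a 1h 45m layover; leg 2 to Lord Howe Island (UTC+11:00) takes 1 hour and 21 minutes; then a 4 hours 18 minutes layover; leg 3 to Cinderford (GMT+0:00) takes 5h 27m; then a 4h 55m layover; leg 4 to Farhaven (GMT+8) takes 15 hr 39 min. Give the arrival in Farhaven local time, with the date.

Convert departure to UTC: 10:54 AM + 8:00 = 6:54 PM UTC on Dec 26.
Add 3 hours and 53 minutes leg 1 → 10:47 PM UTC.
Add 1 hour and 45 minutes layover in Kathmandu → 12:32 AM UTC (Dec 27).
Add 1 hour and 21 minutes leg 2 → 1:53 AM UTC.
Add 4 hours 18 minutes layover in Lord Howe Island → 6:11 AM UTC.
Add 5 hours and 27 minutes leg 3 → 11:38 AM UTC.
Add 4 hours 55 minutes layover in Cinderford → 4:33 PM UTC.
Add 15 hours and 39 minutes leg 4 → 8:12 AM UTC (Dec 28).
Farhaven is UTC+8:00, so local arrival = 8:12 AM + 8:00 = 4:12 PM on Dec 28.

4:12 PM on December 28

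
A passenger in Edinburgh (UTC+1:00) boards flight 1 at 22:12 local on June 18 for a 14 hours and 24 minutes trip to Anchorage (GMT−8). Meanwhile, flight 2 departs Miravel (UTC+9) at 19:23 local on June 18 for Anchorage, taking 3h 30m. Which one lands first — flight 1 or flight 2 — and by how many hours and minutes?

the second, by 21 hours 43 minutes

Flight 1 in UTC: 22:12 − 1:00 = 21:12 on Jun 18.
+14 hours 24 minutes → arrive 11:36 UTC on Jun 19.
Flight 2 in UTC: 19:23 − 9:00 = 10:23 on Jun 18.
+3 hours and 30 minutes → arrive 13:53 UTC on Jun 18.
Flight 2 lands earlier by 21 hours 43 minutes.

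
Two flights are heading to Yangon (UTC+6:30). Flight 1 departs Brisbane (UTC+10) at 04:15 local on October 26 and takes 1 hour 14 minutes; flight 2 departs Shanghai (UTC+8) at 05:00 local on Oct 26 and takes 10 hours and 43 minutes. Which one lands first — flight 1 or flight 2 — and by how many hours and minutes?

Flight 1 in UTC: 04:15 − 10:00 = 18:15 on Oct 25.
+1 hour and 14 minutes → arrive 19:29 UTC on Oct 25.
Flight 2 in UTC: 05:00 − 8:00 = 21:00 on Oct 25.
+10 hours 43 minutes → arrive 07:43 UTC on Oct 26.
Flight 1 lands earlier by 12 hours 14 minutes.

the first, by 12 hours 14 minutes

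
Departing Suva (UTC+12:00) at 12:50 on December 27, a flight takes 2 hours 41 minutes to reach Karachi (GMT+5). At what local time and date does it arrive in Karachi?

08:31 on Dec 27

Karachi is 7:00 behind Suva.
After 2 hours 41 minutes it is 15:31 in Suva.
Shift by the zone difference: 15:31 − 7:00 = 08:31 on Dec 27 in Karachi.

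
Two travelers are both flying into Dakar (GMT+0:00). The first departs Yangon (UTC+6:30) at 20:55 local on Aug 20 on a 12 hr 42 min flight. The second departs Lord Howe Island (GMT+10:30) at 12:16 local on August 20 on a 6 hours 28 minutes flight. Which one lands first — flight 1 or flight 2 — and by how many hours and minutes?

Flight 1 in UTC: 20:55 − 6:30 = 14:25 on Aug 20.
+12 hours 42 minutes → arrive 03:07 UTC on Aug 21.
Flight 2 in UTC: 12:16 − 10:30 = 01:46 on Aug 20.
+6 hours and 28 minutes → arrive 08:14 UTC on Aug 20.
Flight 2 lands earlier by 18 hours 53 minutes.

the second, by 18 hours 53 minutes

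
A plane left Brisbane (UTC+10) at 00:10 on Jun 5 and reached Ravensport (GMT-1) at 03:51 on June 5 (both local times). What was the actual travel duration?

Departure in UTC: 00:10 − 10:00 = 14:10 on Jun 4.
Arrival in UTC: 03:51 + 1:00 = 04:51 on Jun 5.
Elapsed = 04:51 − 14:10 (+1 day) = 14 hours 41 minutes.

14 hours 41 minutes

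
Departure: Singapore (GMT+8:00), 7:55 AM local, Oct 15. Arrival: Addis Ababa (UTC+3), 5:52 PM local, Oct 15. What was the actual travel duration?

14 hours 57 minutes

Departure in UTC: 7:55 AM − 8:00 = 11:55 PM on Oct 14.
Arrival in UTC: 5:52 PM − 3:00 = 2:52 PM on Oct 15.
Elapsed = 2:52 PM − 11:55 PM (+1 day) = 14 hours 57 minutes.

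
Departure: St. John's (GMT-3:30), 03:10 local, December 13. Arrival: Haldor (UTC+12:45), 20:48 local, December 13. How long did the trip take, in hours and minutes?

Haldor is 16:15 ahead of St. John's.
Clock-face elapsed time (ignoring zones) is 17 hours 38 minutes.
Actual elapsed = 17 hours 38 minutes − 16:15 = 1 hour 23 minutes.

1 hour 23 minutes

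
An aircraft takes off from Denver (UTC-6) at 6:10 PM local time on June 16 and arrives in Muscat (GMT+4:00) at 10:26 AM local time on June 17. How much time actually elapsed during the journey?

Muscat is 10:00 ahead of Denver.
Clock-face elapsed time (ignoring zones) is 16 hours 16 minutes.
Actual elapsed = 16 hours 16 minutes − 10:00 = 6 hours 16 minutes.

6 hours 16 minutes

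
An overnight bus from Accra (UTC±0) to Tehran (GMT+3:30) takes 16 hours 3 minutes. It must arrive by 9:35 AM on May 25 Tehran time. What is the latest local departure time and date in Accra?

2:02 PM on May 24

Target arrival in UTC: 9:35 AM − 3:30 = 6:05 AM on May 25.
Subtract 16 hours 3 minutes → departure 2:02 PM UTC on May 24.
Accra is UTC+0, so departure is 2:02 PM on May 24.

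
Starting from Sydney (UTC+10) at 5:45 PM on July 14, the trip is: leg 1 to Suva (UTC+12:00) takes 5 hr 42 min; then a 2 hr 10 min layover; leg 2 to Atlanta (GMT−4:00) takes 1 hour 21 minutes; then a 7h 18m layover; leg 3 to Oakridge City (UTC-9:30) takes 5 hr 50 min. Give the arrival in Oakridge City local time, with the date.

Convert departure to UTC: 5:45 PM − 10:00 = 7:45 AM UTC on Jul 14.
Add 5 hours and 42 minutes leg 1 → 1:27 PM UTC.
Add 2 hours and 10 minutes layover in Suva → 3:37 PM UTC.
Add 1 hour 21 minutes leg 2 → 4:58 PM UTC.
Add 7 hours 18 minutes layover in Atlanta → 12:16 AM UTC (Jul 15).
Add 5 hours 50 minutes leg 3 → 6:06 AM UTC.
Oakridge City is UTC−9:30, so local arrival = 6:06 AM − 9:30 = 8:36 PM on Jul 14.

8:36 PM on July 14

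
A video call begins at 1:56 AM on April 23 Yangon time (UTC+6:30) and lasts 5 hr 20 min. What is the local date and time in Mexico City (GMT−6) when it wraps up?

6:46 PM on April 22

Convert start to UTC: 1:56 AM − 6:30 = 7:26 PM UTC on Apr 22.
Add 5 hours 20 minutes duration → 12:46 AM UTC (Apr 23).
Mexico City is UTC−6:00, so local end time = 12:46 AM − 6:00 = 6:46 PM on Apr 22.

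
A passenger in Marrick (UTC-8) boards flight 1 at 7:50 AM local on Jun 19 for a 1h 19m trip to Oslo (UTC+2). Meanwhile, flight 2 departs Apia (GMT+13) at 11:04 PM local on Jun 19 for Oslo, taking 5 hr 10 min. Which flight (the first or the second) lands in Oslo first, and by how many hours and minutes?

the second, by 1 hour 55 minutes

Flight 1 in UTC: 7:50 AM + 8:00 = 3:50 PM on Jun 19.
+1 hour 19 minutes → arrive 5:09 PM UTC on Jun 19.
Flight 2 in UTC: 11:04 PM − 13:00 = 10:04 AM on Jun 19.
+5 hours 10 minutes → arrive 3:14 PM UTC on Jun 19.
Flight 2 lands earlier by 1 hour 55 minutes.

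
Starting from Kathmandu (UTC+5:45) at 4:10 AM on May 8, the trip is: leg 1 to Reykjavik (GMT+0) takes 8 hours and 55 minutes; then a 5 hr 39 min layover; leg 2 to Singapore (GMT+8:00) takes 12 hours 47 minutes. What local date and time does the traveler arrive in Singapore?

9:46 AM on May 9

Convert departure to UTC: 4:10 AM − 5:45 = 10:25 PM UTC on May 7.
Add 8 hours 55 minutes leg 1 → 7:20 AM UTC (May 8).
Add 5 hours 39 minutes layover in Reykjavik → 12:59 PM UTC.
Add 12 hours and 47 minutes leg 2 → 1:46 AM UTC (May 9).
Singapore is UTC+8:00, so local arrival = 1:46 AM + 8:00 = 9:46 AM on May 9.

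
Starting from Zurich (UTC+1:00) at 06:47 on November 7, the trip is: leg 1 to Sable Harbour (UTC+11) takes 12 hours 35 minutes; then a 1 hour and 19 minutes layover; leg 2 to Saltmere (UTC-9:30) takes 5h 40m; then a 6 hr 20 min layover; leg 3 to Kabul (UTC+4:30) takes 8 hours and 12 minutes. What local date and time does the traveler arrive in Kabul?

20:23 on Nov 8

Convert departure to UTC: 06:47 − 1:00 = 05:47 UTC on Nov 7.
Add 12 hours and 35 minutes leg 1 → 18:22 UTC.
Add 1 hour 19 minutes layover in Sable Harbour → 19:41 UTC.
Add 5 hours and 40 minutes leg 2 → 01:21 UTC (Nov 8).
Add 6 hours and 20 minutes layover in Saltmere → 07:41 UTC.
Add 8 hours and 12 minutes leg 3 → 15:53 UTC.
Kabul is UTC+4:30, so local arrival = 15:53 + 4:30 = 20:23 on Nov 8.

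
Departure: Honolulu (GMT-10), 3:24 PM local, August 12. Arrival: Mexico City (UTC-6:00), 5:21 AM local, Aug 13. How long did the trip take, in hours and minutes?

Mexico City is 4:00 ahead of Honolulu.
Clock-face elapsed time (ignoring zones) is 13 hours 57 minutes.
Actual elapsed = 13 hours 57 minutes − 4:00 = 9 hours 57 minutes.

9 hours 57 minutes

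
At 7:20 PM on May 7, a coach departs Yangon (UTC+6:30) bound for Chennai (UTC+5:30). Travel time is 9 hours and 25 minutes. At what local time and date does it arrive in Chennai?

3:45 AM on May 8

Convert departure to UTC: 7:20 PM − 6:30 = 12:50 PM UTC on May 7.
Add 9 hours and 25 minutes travel time → 10:15 PM UTC.
Chennai is UTC+5:30, so local arrival = 10:15 PM + 5:30 = 3:45 AM on May 8.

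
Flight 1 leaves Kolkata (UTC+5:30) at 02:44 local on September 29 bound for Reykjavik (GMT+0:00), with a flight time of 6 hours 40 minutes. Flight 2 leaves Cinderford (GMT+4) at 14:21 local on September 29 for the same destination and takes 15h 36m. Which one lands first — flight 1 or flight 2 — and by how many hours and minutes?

Flight 1 in UTC: 02:44 − 5:30 = 21:14 on Sep 28.
+6 hours and 40 minutes → arrive 03:54 UTC on Sep 29.
Flight 2 in UTC: 14:21 − 4:00 = 10:21 on Sep 29.
+15 hours 36 minutes → arrive 01:57 UTC on Sep 30.
Flight 1 lands earlier by 22 hours 3 minutes.

the first, by 22 hours 3 minutes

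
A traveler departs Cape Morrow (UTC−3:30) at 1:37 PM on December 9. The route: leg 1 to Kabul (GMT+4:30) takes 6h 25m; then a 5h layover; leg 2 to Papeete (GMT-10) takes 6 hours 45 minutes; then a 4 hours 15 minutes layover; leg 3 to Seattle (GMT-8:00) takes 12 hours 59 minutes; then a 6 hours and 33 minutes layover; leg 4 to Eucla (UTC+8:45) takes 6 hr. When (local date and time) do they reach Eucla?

1:49 AM on December 12

Convert departure to UTC: 1:37 PM + 3:30 = 5:07 PM UTC on Dec 9.
Add 6 hours 25 minutes leg 1 → 11:32 PM UTC.
Add 5 hours layover in Kabul → 4:32 AM UTC (Dec 10).
Add 6 hours and 45 minutes leg 2 → 11:17 AM UTC.
Add 4 hours and 15 minutes layover in Papeete → 3:32 PM UTC.
Add 12 hours and 59 minutes leg 3 → 4:31 AM UTC (Dec 11).
Add 6 hours 33 minutes layover in Seattle → 11:04 AM UTC.
Add 6 hours leg 4 → 5:04 PM UTC.
Eucla is UTC+8:45, so local arrival = 5:04 PM + 8:45 = 1:49 AM on Dec 12.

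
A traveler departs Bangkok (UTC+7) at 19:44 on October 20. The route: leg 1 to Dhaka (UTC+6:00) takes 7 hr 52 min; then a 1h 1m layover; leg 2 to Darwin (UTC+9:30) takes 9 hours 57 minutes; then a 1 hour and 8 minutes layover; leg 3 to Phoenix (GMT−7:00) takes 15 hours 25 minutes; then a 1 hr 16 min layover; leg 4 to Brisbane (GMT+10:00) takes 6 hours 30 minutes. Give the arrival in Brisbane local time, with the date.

17:53 on October 22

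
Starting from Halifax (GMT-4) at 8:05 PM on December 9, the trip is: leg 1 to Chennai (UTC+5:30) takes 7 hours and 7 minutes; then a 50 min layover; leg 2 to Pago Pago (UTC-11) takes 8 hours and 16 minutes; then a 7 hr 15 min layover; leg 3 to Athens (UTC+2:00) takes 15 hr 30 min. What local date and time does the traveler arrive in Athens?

5:03 PM on December 11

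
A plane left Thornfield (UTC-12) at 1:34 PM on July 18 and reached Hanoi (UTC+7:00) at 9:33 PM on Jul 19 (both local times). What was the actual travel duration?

12 hours 59 minutes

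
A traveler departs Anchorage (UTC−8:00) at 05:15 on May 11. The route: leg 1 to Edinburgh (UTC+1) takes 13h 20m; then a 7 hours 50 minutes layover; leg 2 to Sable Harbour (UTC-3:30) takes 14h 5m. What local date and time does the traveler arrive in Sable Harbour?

Convert departure to UTC: 05:15 + 8:00 = 13:15 UTC on May 11.
Add 13 hours 20 minutes leg 1 → 02:35 UTC (May 12).
Add 7 hours and 50 minutes layover in Edinburgh → 10:25 UTC.
Add 14 hours and 5 minutes leg 2 → 00:30 UTC (May 13).
Sable Harbour is UTC−3:30, so local arrival = 00:30 − 3:30 = 21:00 on May 12.

21:00 on May 12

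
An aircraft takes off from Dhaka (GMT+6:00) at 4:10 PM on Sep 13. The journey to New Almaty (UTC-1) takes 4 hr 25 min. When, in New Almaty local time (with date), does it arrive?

1:35 PM on Sep 13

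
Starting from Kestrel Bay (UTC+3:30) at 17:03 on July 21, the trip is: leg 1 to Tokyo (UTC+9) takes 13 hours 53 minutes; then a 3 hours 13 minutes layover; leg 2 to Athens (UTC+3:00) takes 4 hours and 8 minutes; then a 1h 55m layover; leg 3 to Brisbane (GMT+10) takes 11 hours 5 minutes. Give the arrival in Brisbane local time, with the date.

09:47 on July 23

Convert departure to UTC: 17:03 − 3:30 = 13:33 UTC on Jul 21.
Add 13 hours 53 minutes leg 1 → 03:26 UTC (Jul 22).
Add 3 hours and 13 minutes layover in Tokyo → 06:39 UTC.
Add 4 hours and 8 minutes leg 2 → 10:47 UTC.
Add 1 hour and 55 minutes layover in Athens → 12:42 UTC.
Add 11 hours and 5 minutes leg 3 → 23:47 UTC.
Brisbane is UTC+10:00, so local arrival = 23:47 + 10:00 = 09:47 on Jul 23.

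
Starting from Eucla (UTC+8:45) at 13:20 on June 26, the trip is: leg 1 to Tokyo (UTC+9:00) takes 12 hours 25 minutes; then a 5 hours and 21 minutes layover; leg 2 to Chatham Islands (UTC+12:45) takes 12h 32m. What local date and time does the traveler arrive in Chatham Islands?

23:38 on June 27

Convert departure to UTC: 13:20 − 8:45 = 04:35 UTC on Jun 26.
Add 12 hours 25 minutes leg 1 → 17:00 UTC.
Add 5 hours and 21 minutes layover in Tokyo → 22:21 UTC.
Add 12 hours and 32 minutes leg 2 → 10:53 UTC (Jun 27).
Chatham Islands is UTC+12:45, so local arrival = 10:53 + 12:45 = 23:38 on Jun 27.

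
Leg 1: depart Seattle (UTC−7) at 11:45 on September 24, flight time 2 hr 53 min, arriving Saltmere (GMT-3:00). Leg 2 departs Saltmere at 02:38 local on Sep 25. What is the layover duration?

8 hours

Convert departure to UTC: 11:45 + 7:00 = 18:45 UTC on Sep 24.
Add 2 hours and 53 minutes flight time → 21:38 UTC.
Saltmere is UTC−3:00, so local arrival = 21:38 − 3:00 = 18:38 on Sep 24.
Layover = 02:38 − 18:38 (+1 day) = 8 hours.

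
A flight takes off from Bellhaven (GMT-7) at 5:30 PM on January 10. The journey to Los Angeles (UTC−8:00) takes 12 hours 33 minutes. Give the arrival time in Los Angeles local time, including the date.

Los Angeles is 1:00 behind Bellhaven.
After 12 hours 33 minutes it is 6:03 AM (Jan 11) in Bellhaven.
Shift by the zone difference: 6:03 AM − 1:00 = 5:03 AM on Jan 11 in Los Angeles.

5:03 AM on January 11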